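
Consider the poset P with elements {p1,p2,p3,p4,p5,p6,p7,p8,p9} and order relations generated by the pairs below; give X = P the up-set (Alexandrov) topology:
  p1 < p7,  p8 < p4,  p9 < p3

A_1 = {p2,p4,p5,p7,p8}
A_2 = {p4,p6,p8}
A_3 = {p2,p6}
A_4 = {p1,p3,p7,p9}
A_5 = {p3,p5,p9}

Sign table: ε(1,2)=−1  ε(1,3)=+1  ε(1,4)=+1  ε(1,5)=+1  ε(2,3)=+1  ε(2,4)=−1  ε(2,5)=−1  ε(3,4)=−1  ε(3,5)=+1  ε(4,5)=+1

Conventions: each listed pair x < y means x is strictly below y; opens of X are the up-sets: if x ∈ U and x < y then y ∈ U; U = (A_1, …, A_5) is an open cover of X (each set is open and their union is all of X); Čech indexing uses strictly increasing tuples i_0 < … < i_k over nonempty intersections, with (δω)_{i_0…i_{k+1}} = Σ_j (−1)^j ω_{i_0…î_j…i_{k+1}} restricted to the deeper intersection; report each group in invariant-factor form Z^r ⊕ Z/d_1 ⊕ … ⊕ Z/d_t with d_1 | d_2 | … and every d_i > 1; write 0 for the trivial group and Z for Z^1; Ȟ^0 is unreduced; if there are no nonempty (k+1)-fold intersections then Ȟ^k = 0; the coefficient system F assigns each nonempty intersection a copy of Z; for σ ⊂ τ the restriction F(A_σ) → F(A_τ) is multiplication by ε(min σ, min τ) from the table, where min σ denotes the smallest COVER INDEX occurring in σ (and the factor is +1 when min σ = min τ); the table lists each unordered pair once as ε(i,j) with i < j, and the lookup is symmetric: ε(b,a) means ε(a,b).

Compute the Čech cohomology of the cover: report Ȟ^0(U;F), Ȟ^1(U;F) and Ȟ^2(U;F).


Ȟ^0 ≅ 0, Ȟ^1 ≅ Z ⊕ Z/2, Ȟ^2 ≅ 0

cover nerve:
  A12={p4,p8} A13={p2} A14={p7} A15={p5} A23={p6} A45={p3,p9}
C dims 5,6; δ0: rk 5, SNF 1^4·2
Ȟ^0: (5−5)−0=0 ⇒ 0
Ȟ^1: (6−0)−5=1 plus torsion [2] ⇒ Z ⊕ Z/2
Ȟ^2: (0−0)−0=0 ⇒ 0


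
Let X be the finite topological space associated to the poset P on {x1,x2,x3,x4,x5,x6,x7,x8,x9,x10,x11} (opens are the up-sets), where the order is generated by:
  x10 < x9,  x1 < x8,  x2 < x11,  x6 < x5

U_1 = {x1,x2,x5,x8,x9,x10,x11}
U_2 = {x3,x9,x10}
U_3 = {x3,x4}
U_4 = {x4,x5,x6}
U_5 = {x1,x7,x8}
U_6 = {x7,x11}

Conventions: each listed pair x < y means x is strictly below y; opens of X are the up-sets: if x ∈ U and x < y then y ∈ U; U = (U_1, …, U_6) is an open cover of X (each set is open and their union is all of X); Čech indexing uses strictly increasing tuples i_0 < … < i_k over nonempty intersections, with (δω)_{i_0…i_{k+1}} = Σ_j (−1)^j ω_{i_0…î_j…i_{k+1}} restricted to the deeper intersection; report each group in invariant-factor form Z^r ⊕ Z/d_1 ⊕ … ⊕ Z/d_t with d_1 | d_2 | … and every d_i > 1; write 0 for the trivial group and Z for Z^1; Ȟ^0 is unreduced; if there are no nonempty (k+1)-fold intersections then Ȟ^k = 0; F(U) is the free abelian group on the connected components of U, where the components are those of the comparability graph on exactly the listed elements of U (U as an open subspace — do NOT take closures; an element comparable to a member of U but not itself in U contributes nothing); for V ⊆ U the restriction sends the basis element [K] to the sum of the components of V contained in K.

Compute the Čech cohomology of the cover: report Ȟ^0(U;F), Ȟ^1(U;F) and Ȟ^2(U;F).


Ȟ^0 ≅ Z^7,  Ȟ^1 ≅ 0,  Ȟ^2 ≅ 0

nerve of the cover:
  U12={x9,x10} U14={x5} U15={x1,x8} U16={x11} U23={x3} U34={x4} U56={x7}
components per intersection:
  U1: {x1,x8} {x2,x11} {x5} {x9,x10}
  U2: {x3} {x9,x10}
  U3: {x3} {x4}
  U4: {x4} {x5,x6}
  U5: {x1,x8} {x7}
  U6: {x7} {x11}
  U12: {x9,x10}
  U14: {x5}
  U15: {x1,x8}
  U16: {x11}
  U23: {x3}
  U34: {x4}
  U56: {x7}
C dims 14,7; δ0: rk 7, SNF 1^7
Ȟ^0 = (14 − 7) − 0 = 7, so Ȟ^0 ≅ Z^7
Ȟ^1 = (7 − 0) − 7 = 0, so Ȟ^1 ≅ 0
Ȟ^2 = (0 − 0) − 0 = 0, so Ȟ^2 ≅ 0


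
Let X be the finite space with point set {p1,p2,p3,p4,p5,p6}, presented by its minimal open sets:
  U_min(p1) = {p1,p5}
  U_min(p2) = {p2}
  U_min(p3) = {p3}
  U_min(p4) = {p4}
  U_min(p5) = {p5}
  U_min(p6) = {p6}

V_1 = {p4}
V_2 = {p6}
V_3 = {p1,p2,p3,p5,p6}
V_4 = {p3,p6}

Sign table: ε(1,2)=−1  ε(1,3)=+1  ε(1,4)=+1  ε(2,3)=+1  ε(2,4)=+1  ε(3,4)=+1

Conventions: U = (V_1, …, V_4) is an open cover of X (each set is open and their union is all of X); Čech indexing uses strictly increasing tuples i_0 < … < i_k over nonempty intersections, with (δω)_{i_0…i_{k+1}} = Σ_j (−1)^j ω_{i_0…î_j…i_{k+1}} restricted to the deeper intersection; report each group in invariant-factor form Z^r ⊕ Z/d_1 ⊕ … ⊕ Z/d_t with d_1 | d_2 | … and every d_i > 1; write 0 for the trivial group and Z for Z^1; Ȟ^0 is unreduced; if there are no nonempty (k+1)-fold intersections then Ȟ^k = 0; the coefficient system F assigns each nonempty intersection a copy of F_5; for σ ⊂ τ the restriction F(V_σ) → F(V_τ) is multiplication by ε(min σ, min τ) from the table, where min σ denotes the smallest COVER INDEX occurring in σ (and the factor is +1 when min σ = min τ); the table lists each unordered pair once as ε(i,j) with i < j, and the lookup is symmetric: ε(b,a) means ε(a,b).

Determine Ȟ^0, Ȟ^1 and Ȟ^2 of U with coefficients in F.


Ȟ^0 = Z/5 ⊕ Z/5; Ȟ^1 = 0; Ȟ^2 = 0

nerve simplices:
  V23={p6} V24={p6} V34={p3,p6}
  V234={p6}
C dims 4,3,1; δ0: rk_F5 2; δ1: rk_F5 1
degree 0: 4−2−0 = 2 → Ȟ^0 ≅ Z/5 ⊕ Z/5
degree 1: 3−1−2 = 0 → Ȟ^1 ≅ 0
degree 2: 1−0−1 = 0 → Ȟ^2 ≅ 0


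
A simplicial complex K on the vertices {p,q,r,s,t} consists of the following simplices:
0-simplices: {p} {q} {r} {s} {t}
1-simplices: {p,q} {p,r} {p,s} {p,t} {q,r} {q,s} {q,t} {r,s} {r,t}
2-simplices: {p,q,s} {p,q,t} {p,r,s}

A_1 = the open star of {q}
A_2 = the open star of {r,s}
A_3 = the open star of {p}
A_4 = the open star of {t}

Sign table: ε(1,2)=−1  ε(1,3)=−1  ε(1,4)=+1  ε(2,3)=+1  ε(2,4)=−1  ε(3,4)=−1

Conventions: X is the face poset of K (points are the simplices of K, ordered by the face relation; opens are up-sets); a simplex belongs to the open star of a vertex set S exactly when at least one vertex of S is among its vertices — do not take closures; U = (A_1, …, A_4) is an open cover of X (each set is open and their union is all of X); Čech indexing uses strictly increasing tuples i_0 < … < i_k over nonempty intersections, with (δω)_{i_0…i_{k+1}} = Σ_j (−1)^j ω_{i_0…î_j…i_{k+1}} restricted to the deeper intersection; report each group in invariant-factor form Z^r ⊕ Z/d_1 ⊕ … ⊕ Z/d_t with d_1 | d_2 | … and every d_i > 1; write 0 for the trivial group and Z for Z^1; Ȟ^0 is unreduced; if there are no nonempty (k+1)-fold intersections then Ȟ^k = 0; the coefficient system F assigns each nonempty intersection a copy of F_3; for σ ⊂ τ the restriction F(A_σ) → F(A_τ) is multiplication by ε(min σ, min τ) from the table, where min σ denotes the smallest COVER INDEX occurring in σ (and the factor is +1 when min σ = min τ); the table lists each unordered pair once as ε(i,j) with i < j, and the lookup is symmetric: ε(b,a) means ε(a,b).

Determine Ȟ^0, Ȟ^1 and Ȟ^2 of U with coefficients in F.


Ȟ^0 = Z/3, Ȟ^1 = Z/3 and Ȟ^2 = 0

cover nerve:
  A1={{q},{p,q},{q,r},{q,s},{q,t},{p,q,s},{p,q,t}} A2={{r},{s},{p,r},{p,s},{q,r},{q,s},{r,s},{r,t},{p,q,s},{p,r,s}} A3={{p},{p,q},{p,r},{p,s},{p,t},{p,q,s},{p,q,t},{p,r,s}} A4={{t},{p,t},{q,t},{r,t},{p,q,t}}
  A12={{q,r},{q,s},{p,q,s}} A13={{p,q},{p,q,s},{p,q,t}} A14={{q,t},{p,q,t}} A23={{p,r},{p,s},{p,q,s},{p,r,s}} A24={{r,t}} A34={{p,t},{p,q,t}}
  A123={{p,q,s}} A134={{p,q,t}}
C dims 4,6,2; δ0: rk_F3 3; δ1: rk_F3 2
Ȟ^0: (4−3)−0=1 ⇒ Z/3
Ȟ^1: (6−2)−3=1 ⇒ Z/3
Ȟ^2: (2−0)−2=0 ⇒ 0


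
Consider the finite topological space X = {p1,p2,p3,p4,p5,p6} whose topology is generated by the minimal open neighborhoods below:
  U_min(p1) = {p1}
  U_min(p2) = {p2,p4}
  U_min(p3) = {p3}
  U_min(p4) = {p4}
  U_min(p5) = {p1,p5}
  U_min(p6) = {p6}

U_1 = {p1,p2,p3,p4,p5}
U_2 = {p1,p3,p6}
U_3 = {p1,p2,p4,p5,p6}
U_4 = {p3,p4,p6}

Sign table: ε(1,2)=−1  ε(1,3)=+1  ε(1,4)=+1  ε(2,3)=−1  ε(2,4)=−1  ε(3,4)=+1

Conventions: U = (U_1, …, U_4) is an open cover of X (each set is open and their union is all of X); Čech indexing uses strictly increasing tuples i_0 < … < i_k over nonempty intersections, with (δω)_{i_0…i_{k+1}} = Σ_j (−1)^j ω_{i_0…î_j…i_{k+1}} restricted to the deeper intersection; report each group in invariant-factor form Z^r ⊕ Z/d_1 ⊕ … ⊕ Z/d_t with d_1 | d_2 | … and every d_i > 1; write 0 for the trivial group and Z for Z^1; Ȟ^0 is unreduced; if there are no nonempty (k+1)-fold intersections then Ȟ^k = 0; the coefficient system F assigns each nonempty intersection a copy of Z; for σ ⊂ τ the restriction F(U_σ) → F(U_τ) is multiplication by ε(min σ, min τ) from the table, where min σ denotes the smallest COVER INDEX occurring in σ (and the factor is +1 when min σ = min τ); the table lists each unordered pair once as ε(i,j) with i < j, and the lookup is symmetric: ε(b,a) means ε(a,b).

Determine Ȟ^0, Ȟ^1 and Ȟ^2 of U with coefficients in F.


Ȟ^0 ≅ Z, Ȟ^1 ≅ 0, Ȟ^2 ≅ Z

nonempty intersections:
  U12={p1,p3} U13={p1,p2,p4,p5} U14={p3,p4} U23={p1,p6} U24={p3,p6} U34={p4,p6}
  U123={p1} U124={p3} U134={p4} U234={p6}
C dims 4,6,4; δ0: rk 3, SNF 1^3; δ1: rk 3, SNF 1^3
Ȟ^0: (4−3)−0=1 ⇒ Z
Ȟ^1: (6−3)−3=0 ⇒ 0
Ȟ^2: (4−0)−3=1 ⇒ Z


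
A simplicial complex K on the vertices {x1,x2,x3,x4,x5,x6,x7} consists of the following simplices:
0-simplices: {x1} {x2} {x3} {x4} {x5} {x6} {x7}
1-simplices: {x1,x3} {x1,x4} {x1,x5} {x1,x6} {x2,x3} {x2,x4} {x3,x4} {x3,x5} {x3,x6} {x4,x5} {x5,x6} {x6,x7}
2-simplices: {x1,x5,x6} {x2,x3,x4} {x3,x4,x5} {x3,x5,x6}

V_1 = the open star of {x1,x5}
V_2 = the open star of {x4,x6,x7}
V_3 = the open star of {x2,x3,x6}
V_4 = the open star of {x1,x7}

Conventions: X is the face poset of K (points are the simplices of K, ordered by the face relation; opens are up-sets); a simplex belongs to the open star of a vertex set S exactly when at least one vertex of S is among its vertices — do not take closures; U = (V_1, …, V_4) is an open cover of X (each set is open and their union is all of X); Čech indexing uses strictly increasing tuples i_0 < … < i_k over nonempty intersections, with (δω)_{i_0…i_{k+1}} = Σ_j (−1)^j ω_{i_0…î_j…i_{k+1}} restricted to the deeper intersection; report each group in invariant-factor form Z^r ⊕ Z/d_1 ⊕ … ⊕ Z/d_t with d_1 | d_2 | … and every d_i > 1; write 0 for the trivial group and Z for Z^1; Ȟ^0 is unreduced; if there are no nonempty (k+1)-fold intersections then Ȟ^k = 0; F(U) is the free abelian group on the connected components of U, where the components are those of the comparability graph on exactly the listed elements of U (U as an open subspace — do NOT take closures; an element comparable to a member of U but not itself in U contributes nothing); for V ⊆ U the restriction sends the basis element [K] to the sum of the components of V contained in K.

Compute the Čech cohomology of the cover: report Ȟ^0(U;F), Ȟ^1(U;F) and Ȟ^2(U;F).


Ȟ^0(U;F) ≅ Z, Ȟ^1(U;F) ≅ Z^2, Ȟ^2(U;F) ≅ 0

nerve simplices:
  V1={{x1},{x5},{x1,x3},{x1,x4},{x1,x5},{x1,x6},{x3,x5},{x4,x5},{x5,x6},{x1,x5,x6},{x3,x4,x5},{x3,x5,x6}} V2={{x4},{x6},{x7},{x1,x4},{x1,x6},{x2,x4},{x3,x4},{x3,x6},{x4,x5},{x5,x6},{x6,x7},{x1,x5,x6},{x2,x3,x4},{x3,x4,x5},{x3,x5,x6}} V3={{x2},{x3},{x6},{x1,x3},{x1,x6},{x2,x3},{x2,x4},{x3,x4},{x3,x5},{x3,x6},{x5,x6},{x6,x7},{x1,x5,x6},{x2,x3,x4},{x3,x4,x5},{x3,x5,x6}} V4={{x1},{x7},{x1,x3},{x1,x4},{x1,x5},{x1,x6},{x6,x7},{x1,x5,x6}}
  V12={{x1,x4},{x1,x6},{x4,x5},{x5,x6},{x1,x5,x6},{x3,x4,x5},{x3,x5,x6}} V13={{x1,x3},{x1,x6},{x3,x5},{x5,x6},{x1,x5,x6},{x3,x4,x5},{x3,x5,x6}} V14={{x1},{x1,x3},{x1,x4},{x1,x5},{x1,x6},{x1,x5,x6}} V23={{x6},{x1,x6},{x2,x4},{x3,x4},{x3,x6},{x5,x6},{x6,x7},{x1,x5,x6},{x2,x3,x4},{x3,x4,x5},{x3,x5,x6}} V24={{x7},{x1,x4},{x1,x6},{x6,x7},{x1,x5,x6}} V34={{x1,x3},{x1,x6},{x6,x7},{x1,x5,x6}}
  V123={{x1,x6},{x5,x6},{x1,x5,x6},{x3,x4,x5},{x3,x5,x6}} V124={{x1,x4},{x1,x6},{x1,x5,x6}} V134={{x1,x3},{x1,x6},{x1,x5,x6}} V234={{x1,x6},{x6,x7},{x1,x5,x6}}
  V1234={{x1,x6},{x1,x5,x6}}
components per intersection:
  V1: {{x1},{x5},{x1,x3},{x1,x4},{x1,x5},{x1,x6},{x3,x5},{x4,x5},{x5,x6},{x1,x5,x6},{x3,x4,x5},{x3,x5,x6}}
  V2: {{x4},{x1,x4},{x2,x4},{x3,x4},{x4,x5},{x2,x3,x4},{x3,x4,x5}} {{x6},{x7},{x1,x6},{x3,x6},{x5,x6},{x6,x7},{x1,x5,x6},{x3,x5,x6}}
  V3: {{x2},{x3},{x6},{x1,x3},{x1,x6},{x2,x3},{x2,x4},{x3,x4},{x3,x5},{x3,x6},{x5,x6},{x6,x7},{x1,x5,x6},{x2,x3,x4},{x3,x4,x5},{x3,x5,x6}}
  V4: {{x1},{x1,x3},{x1,x4},{x1,x5},{x1,x6},{x1,x5,x6}} {{x7},{x6,x7}}
  V12: {{x1,x4}} {{x1,x6},{x5,x6},{x1,x5,x6},{x3,x5,x6}} {{x4,x5},{x3,x4,x5}}
  V13: {{x1,x3}} {{x1,x6},{x3,x5},{x5,x6},{x1,x5,x6},{x3,x4,x5},{x3,x5,x6}}
  V14: {{x1},{x1,x3},{x1,x4},{x1,x5},{x1,x6},{x1,x5,x6}}
  V23: {{x6},{x1,x6},{x3,x6},{x5,x6},{x6,x7},{x1,x5,x6},{x3,x5,x6}} {{x2,x4},{x3,x4},{x2,x3,x4},{x3,x4,x5}}
  V24: {{x7},{x6,x7}} {{x1,x4}} {{x1,x6},{x1,x5,x6}}
  V34: {{x1,x3}} {{x1,x6},{x1,x5,x6}} {{x6,x7}}
  V123: {{x1,x6},{x5,x6},{x1,x5,x6},{x3,x5,x6}} {{x3,x4,x5}}
  V124: {{x1,x4}} {{x1,x6},{x1,x5,x6}}
  V134: {{x1,x3}} {{x1,x6},{x1,x5,x6}}
  V234: {{x1,x6},{x1,x5,x6}} {{x6,x7}}
  V1234: {{x1,x6},{x1,x5,x6}}
C dims 6,14,8,1; δ0: rk 5, SNF 1^5; δ1: rk 7, SNF 1^7; δ2: rk 1, SNF 1^1
degree 0: 6−5−0 = 1 → Ȟ^0 ≅ Z
degree 1: 14−7−5 = 2 → Ȟ^1 ≅ Z^2
degree 2: 8−1−7 = 0 → Ȟ^2 ≅ 0


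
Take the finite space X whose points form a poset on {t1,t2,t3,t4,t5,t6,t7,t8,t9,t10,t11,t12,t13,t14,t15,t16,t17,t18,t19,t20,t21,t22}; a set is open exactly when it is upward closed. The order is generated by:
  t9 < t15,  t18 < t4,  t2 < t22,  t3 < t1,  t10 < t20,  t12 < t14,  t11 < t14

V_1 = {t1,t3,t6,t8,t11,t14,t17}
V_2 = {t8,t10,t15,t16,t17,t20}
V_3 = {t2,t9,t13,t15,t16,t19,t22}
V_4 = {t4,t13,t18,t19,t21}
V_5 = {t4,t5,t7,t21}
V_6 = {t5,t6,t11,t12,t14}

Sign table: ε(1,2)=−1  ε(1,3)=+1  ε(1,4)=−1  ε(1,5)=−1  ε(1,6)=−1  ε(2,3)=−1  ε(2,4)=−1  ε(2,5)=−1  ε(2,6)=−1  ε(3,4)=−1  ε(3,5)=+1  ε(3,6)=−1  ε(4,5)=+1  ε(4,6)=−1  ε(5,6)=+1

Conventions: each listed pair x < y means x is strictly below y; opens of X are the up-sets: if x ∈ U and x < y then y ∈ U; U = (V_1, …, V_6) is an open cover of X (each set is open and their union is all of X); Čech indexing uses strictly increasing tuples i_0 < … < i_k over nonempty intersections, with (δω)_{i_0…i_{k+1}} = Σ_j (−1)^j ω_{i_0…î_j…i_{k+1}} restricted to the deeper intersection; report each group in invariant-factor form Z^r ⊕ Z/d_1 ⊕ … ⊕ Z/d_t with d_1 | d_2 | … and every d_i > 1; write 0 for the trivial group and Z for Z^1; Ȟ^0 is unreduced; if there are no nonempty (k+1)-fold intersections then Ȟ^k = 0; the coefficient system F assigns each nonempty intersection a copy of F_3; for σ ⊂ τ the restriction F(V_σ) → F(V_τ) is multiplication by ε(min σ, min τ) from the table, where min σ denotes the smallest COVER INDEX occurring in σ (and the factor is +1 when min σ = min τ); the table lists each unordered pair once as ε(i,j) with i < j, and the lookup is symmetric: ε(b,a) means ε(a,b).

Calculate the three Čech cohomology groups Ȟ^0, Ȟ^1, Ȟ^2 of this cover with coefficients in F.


Ȟ^0 = Z/3, Ȟ^1 = Z/3, Ȟ^2 = 0

nonempty overlaps:
  V12={t8,t17} V16={t6,t11,t14} V23={t15,t16} V34={t13,t19} V45={t4,t21} V56={t5}
C dims 6,6; δ0: rk_F3 5
degree 0: 6−5−0 = 1 → Ȟ^0 ≅ Z/3
degree 1: 6−0−5 = 1 → Ȟ^1 ≅ Z/3
degree 2: 0−0−0 = 0 → Ȟ^2 ≅ 0


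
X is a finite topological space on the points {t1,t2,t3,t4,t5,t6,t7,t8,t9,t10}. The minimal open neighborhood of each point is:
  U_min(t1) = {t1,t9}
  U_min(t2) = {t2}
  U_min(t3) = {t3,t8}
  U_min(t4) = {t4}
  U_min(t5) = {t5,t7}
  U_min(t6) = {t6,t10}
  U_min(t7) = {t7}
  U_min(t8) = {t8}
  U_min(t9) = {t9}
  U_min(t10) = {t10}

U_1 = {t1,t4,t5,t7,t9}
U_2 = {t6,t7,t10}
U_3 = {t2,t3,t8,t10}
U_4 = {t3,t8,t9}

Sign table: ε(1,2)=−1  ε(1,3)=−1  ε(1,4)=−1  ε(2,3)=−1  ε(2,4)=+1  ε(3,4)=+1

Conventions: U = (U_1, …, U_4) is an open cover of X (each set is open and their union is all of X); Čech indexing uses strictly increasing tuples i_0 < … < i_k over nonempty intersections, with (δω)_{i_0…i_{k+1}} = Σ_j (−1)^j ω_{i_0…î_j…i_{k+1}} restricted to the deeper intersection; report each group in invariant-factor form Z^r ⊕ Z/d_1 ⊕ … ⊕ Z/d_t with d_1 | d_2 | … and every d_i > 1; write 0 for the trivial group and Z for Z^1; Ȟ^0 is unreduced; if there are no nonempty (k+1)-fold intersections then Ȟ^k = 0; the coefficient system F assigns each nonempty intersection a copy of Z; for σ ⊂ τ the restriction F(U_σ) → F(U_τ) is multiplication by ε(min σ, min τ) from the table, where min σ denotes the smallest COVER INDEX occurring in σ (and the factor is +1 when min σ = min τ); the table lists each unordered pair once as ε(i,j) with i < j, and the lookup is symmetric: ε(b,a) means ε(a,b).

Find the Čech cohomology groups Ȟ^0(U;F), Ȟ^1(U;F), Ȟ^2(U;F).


cover nerve:
  U12={t7} U14={t9} U23={t10} U34={t3,t8}
C dims 4,4; δ0: rk 4, SNF 1^3·2
Ȟ^0: (4−4)−0=0 ⇒ 0
Ȟ^1: (4−0)−4=0 plus torsion [2] ⇒ Z/2
Ȟ^2: (0−0)−0=0 ⇒ 0

Ȟ^0 ≅ 0, Ȟ^1 ≅ Z/2 and Ȟ^2 ≅ 0


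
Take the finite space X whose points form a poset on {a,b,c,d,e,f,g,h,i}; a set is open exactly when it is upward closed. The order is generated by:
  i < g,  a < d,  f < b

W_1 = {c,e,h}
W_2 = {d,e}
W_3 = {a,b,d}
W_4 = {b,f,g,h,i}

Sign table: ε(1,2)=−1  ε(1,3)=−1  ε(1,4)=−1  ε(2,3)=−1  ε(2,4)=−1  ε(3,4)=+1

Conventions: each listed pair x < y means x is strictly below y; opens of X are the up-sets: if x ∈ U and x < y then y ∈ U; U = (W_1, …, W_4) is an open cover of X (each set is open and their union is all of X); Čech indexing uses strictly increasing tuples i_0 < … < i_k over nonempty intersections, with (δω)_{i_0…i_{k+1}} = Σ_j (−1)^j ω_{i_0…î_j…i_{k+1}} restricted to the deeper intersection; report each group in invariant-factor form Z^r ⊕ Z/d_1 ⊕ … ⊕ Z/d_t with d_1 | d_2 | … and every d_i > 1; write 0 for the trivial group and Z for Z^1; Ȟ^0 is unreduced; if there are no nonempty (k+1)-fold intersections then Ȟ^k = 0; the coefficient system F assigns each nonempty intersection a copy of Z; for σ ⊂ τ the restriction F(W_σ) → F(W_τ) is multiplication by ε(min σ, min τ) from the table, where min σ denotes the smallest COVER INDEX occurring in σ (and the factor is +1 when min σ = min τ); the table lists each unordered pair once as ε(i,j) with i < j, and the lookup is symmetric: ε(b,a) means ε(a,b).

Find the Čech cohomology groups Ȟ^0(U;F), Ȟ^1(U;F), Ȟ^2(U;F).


Ȟ^0 ≅ 0; Ȟ^1 ≅ Z/2; Ȟ^2 ≅ 0

cover nerve:
  W12={e} W14={h} W23={d} W34={b}
C dims 4,4; δ0: rk 4, SNF 1^3·2
Ȟ^0: (4−4)−0=0 ⇒ 0
Ȟ^1: (4−0)−4=0 plus torsion [2] ⇒ Z/2
Ȟ^2: (0−0)−0=0 ⇒ 0


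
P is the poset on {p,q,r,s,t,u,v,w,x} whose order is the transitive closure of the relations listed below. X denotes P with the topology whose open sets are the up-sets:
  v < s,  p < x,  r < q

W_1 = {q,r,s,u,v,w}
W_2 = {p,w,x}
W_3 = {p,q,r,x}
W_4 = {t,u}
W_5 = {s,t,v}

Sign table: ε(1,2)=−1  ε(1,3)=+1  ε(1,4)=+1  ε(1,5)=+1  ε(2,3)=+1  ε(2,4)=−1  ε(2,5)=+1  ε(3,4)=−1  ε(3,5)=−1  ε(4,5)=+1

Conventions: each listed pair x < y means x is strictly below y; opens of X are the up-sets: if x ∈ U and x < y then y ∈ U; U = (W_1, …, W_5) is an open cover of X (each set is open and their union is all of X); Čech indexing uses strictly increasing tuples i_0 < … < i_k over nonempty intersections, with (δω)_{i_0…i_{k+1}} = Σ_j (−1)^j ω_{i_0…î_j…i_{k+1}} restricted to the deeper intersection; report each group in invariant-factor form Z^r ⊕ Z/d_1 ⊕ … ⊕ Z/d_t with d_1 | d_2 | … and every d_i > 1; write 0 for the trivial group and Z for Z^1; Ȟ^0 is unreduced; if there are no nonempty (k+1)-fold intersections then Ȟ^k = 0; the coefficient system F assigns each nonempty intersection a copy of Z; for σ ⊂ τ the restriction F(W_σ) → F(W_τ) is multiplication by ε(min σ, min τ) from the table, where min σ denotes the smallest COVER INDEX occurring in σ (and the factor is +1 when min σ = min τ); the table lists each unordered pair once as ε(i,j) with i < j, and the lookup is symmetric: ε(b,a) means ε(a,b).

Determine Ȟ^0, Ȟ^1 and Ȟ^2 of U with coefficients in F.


nerve simplices:
  W12={w} W13={q,r} W14={u} W15={s,v} W23={p,x} W45={t}
C dims 5,6; δ0: rk 5, SNF 1^4·2
degree 0: 5−5−0 = 0 → Ȟ^0 ≅ 0
degree 1: 6−0−5 = 1 plus torsion [2] → Ȟ^1 ≅ Z ⊕ Z/2
degree 2: 0−0−0 = 0 → Ȟ^2 ≅ 0

Ȟ^0(U;F) ≅ 0,  Ȟ^1(U;F) ≅ Z ⊕ Z/2,  Ȟ^2(U;F) ≅ 0


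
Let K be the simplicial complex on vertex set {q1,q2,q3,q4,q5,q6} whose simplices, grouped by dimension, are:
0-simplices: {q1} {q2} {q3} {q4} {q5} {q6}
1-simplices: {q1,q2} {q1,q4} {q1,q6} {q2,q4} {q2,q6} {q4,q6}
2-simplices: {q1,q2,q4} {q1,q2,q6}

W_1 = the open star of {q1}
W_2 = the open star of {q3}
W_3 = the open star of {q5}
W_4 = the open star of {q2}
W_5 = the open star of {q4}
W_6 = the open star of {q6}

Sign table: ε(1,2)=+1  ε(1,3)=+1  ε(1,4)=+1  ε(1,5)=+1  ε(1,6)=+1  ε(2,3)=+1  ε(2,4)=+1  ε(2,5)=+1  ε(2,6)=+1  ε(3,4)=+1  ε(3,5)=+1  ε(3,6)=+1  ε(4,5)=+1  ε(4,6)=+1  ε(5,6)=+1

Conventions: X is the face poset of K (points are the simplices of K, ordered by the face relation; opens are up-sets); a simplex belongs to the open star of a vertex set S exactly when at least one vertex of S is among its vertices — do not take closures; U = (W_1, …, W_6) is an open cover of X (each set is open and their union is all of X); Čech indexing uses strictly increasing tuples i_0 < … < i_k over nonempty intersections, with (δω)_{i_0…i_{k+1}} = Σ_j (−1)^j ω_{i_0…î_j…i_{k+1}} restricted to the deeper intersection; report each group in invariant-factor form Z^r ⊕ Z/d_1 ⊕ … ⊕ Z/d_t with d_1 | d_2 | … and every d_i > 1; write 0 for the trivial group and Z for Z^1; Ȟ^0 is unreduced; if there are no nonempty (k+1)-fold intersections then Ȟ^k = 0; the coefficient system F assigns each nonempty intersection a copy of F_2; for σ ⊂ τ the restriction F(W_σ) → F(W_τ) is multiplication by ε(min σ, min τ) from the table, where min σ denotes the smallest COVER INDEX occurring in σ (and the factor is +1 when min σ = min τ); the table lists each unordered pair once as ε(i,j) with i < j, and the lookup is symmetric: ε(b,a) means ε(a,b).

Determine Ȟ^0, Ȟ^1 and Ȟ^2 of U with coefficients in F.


Ȟ^0 ≅ Z/2 ⊕ Z/2 ⊕ Z/2; Ȟ^1 ≅ Z/2; Ȟ^2 ≅ 0

nerve simplices:
  W1={{q1},{q1,q2},{q1,q4},{q1,q6},{q1,q2,q4},{q1,q2,q6}} W2={{q3}} W3={{q5}} W4={{q2},{q1,q2},{q2,q4},{q2,q6},{q1,q2,q4},{q1,q2,q6}} W5={{q4},{q1,q4},{q2,q4},{q4,q6},{q1,q2,q4}} W6={{q6},{q1,q6},{q2,q6},{q4,q6},{q1,q2,q6}}
  W14={{q1,q2},{q1,q2,q4},{q1,q2,q6}} W15={{q1,q4},{q1,q2,q4}} W16={{q1,q6},{q1,q2,q6}} W45={{q2,q4},{q1,q2,q4}} W46={{q2,q6},{q1,q2,q6}} W56={{q4,q6}}
  W145={{q1,q2,q4}} W146={{q1,q2,q6}}
C dims 6,6,2; δ0: rk_F2 3; δ1: rk_F2 2
degree 0: 6−3−0 = 3 → Ȟ^0 ≅ Z/2 ⊕ Z/2 ⊕ Z/2
degree 1: 6−2−3 = 1 → Ȟ^1 ≅ Z/2
degree 2: 2−0−2 = 0 → Ȟ^2 ≅ 0


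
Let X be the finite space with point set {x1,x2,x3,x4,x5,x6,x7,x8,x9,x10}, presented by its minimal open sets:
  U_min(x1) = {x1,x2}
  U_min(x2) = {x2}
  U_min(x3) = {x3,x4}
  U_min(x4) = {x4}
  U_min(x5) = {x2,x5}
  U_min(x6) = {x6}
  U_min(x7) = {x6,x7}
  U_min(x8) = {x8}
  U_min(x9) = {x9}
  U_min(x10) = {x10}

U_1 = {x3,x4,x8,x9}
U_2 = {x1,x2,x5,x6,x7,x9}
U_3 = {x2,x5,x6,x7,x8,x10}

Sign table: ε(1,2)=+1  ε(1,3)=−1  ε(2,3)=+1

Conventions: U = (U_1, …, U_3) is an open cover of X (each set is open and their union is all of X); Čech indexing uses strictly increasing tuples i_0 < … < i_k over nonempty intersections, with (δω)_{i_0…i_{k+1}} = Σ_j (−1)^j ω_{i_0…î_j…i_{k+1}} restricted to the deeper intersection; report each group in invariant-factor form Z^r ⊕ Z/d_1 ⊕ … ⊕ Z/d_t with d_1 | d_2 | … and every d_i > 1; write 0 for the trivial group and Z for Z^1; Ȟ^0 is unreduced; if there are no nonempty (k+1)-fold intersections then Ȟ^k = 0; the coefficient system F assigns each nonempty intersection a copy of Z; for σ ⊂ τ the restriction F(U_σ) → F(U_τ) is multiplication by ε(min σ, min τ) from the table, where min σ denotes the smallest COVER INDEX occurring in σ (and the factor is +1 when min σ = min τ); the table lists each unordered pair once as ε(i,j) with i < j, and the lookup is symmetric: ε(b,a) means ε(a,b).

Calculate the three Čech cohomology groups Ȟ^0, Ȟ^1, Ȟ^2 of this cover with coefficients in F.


Ȟ^0 = 0, Ȟ^1 = Z/2 and Ȟ^2 = 0

nonempty intersections:
  U12={x9} U13={x8} U23={x2,x5,x6,x7}
C dims 3,3; δ0: rk 3, SNF 1^2·2
Ȟ^0: (3−3)−0=0 ⇒ 0
Ȟ^1: (3−0)−3=0 plus torsion [2] ⇒ Z/2
Ȟ^2: (0−0)−0=0 ⇒ 0


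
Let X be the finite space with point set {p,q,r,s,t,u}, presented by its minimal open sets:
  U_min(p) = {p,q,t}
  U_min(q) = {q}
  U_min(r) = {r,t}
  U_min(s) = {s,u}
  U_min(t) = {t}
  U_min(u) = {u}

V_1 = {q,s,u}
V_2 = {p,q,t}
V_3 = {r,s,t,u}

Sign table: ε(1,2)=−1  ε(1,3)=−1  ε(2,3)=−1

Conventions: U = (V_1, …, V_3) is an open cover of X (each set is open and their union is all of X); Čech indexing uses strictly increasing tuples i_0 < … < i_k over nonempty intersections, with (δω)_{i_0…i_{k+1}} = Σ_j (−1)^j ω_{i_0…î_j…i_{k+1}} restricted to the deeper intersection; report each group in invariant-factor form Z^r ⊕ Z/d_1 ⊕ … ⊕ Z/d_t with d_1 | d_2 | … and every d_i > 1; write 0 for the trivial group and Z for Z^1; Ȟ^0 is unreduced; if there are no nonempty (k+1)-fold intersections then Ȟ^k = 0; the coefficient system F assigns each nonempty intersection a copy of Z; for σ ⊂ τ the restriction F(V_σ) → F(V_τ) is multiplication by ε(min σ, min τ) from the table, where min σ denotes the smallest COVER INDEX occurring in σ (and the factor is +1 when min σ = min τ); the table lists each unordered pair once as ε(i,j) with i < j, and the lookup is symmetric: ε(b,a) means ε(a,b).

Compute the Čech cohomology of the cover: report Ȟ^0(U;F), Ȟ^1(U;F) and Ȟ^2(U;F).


Ȟ^0(U;F) ≅ 0,  Ȟ^1(U;F) ≅ Z/2,  Ȟ^2(U;F) ≅ 0

nonempty overlaps:
  V12={q} V13={s,u} V23={t}
C dims 3,3; δ0: rk 3, SNF 1^2·2
degree 0: 3−3−0 = 0 → Ȟ^0 ≅ 0
degree 1: 3−0−3 = 0 plus torsion [2] → Ȟ^1 ≅ Z/2
degree 2: 0−0−0 = 0 → Ȟ^2 ≅ 0


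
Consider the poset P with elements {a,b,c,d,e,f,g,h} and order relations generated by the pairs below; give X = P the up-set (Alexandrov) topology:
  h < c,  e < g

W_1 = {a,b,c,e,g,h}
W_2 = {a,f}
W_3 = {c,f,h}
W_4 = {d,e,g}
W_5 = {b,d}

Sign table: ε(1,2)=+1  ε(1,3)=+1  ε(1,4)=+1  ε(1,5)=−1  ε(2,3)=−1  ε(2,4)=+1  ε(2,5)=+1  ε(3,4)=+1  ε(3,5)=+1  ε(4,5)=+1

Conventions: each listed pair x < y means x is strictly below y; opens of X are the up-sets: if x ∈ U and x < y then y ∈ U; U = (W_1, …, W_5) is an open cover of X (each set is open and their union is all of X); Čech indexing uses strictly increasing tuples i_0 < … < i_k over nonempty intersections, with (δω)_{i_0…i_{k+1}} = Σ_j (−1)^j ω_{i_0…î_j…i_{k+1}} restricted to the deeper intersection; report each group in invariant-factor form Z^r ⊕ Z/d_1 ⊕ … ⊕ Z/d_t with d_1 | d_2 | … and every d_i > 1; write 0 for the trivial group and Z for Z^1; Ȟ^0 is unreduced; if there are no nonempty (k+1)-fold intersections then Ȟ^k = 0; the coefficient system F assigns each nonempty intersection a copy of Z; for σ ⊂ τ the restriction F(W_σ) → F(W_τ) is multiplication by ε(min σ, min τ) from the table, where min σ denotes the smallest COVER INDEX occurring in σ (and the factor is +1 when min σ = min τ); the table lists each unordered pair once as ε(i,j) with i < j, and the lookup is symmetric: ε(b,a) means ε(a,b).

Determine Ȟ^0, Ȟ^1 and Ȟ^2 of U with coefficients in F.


intersection data:
  W12={a} W13={c,h} W14={e,g} W15={b} W23={f} W45={d}
C dims 5,6; δ0: rk 5, SNF 1^4·2
Ȟ^0 = (5 − 5) − 0 = 0, so Ȟ^0 ≅ 0
Ȟ^1 = (6 − 0) − 5 = 1 plus torsion [2], so Ȟ^1 ≅ Z ⊕ Z/2
Ȟ^2 = (0 − 0) − 0 = 0, so Ȟ^2 ≅ 0

Ȟ^0(U;F) ≅ 0, Ȟ^1(U;F) ≅ Z ⊕ Z/2, Ȟ^2(U;F) ≅ 0


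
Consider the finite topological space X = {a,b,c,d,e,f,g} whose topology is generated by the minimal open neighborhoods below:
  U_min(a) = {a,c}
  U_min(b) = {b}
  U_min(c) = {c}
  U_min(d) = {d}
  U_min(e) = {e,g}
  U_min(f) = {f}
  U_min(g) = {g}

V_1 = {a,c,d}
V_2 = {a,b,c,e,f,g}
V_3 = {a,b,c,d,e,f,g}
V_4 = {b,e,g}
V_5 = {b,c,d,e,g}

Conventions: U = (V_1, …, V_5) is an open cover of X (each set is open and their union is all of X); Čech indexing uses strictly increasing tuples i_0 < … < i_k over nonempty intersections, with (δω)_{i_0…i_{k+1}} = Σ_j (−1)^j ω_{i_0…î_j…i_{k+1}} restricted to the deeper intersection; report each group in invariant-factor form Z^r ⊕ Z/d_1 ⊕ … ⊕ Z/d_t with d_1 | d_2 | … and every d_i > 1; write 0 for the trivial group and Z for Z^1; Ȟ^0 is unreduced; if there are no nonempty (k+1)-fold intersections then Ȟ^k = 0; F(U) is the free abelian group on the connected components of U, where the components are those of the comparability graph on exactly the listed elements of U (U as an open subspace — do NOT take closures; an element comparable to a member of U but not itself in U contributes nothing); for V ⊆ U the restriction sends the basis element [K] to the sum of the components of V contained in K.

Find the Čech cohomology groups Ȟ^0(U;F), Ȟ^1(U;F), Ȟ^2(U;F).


nerve of the cover:
  V12={a,c} V13={a,c,d} V15={c,d} V23={a,b,c,e,f,g} V24={b,e,g} V25={b,c,e,g} V34={b,e,g} V35={b,c,d,e,g} V45={b,e,g}
  V123={a,c} V125={c} V135={c,d} V234={b,e,g} V235={b,c,e,g} V245={b,e,g} V345={b,e,g}
  V1235={c} V2345={b,e,g}
components per intersection:
  V1: {a,c} {d}
  V2: {a,c} {b} {e,g} {f}
  V3: {a,c} {b} {d} {e,g} {f}
  V4: {b} {e,g}
  V5: {b} {c} {d} {e,g}
  V12: {a,c}
  V13: {a,c} {d}
  V15: {c} {d}
  V23: {a,c} {b} {e,g} {f}
  V24: {b} {e,g}
  V25: {b} {c} {e,g}
  V34: {b} {e,g}
  V35: {b} {c} {d} {e,g}
  V45: {b} {e,g}
  V123: {a,c}
  V125: {c}
  V135: {c} {d}
  V234: {b} {e,g}
  V235: {b} {c} {e,g}
  V245: {b} {e,g}
  V345: {b} {e,g}
  V1235: {c}
  V2345: {b} {e,g}
C dims 17,22,13,3; δ0: rk 12, SNF 1^12; δ1: rk 10, SNF 1^10; δ2: rk 3, SNF 1^3
Ȟ^0 = (17 − 12) − 0 = 5, so Ȟ^0 ≅ Z^5
Ȟ^1 = (22 − 10) − 12 = 0, so Ȟ^1 ≅ 0
Ȟ^2 = (13 − 3) − 10 = 0, so Ȟ^2 ≅ 0

Ȟ^0 ≅ Z^5, Ȟ^1 ≅ 0, Ȟ^2 ≅ 0


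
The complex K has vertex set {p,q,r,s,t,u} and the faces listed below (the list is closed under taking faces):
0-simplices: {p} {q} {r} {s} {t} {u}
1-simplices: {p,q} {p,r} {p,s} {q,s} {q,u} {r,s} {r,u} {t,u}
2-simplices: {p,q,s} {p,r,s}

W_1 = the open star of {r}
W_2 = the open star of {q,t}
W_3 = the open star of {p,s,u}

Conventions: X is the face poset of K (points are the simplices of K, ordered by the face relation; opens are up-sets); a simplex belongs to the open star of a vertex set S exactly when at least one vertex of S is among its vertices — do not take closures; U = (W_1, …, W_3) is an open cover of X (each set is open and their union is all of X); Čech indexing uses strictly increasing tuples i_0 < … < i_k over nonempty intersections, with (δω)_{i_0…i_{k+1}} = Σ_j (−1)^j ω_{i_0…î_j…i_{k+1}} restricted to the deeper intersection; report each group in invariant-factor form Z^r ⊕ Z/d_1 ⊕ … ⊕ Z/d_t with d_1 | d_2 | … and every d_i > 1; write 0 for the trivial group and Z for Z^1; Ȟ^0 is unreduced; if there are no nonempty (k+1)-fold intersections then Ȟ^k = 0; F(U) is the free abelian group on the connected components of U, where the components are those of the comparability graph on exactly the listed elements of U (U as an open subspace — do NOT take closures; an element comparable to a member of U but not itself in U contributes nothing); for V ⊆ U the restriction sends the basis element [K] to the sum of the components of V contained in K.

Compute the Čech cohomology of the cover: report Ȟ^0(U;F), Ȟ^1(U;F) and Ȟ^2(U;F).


intersection data:
  W1={{r},{p,r},{r,s},{r,u},{p,r,s}} W2={{q},{t},{p,q},{q,s},{q,u},{t,u},{p,q,s}} W3={{p},{s},{u},{p,q},{p,r},{p,s},{q,s},{q,u},{r,s},{r,u},{t,u},{p,q,s},{p,r,s}}
  W13={{p,r},{r,s},{r,u},{p,r,s}} W23={{p,q},{q,s},{q,u},{t,u},{p,q,s}}
components per intersection:
  W1: {{r},{p,r},{r,s},{r,u},{p,r,s}}
  W2: {{q},{p,q},{q,s},{q,u},{p,q,s}} {{t},{t,u}}
  W3: {{p},{s},{p,q},{p,r},{p,s},{q,s},{r,s},{p,q,s},{p,r,s}} {{u},{q,u},{r,u},{t,u}}
  W13: {{p,r},{r,s},{p,r,s}} {{r,u}}
  W23: {{p,q},{q,s},{p,q,s}} {{q,u}} {{t,u}}
C dims 5,5; δ0: rk 4, SNF 1^4
Ȟ^0 = (5 − 4) − 0 = 1, so Ȟ^0 ≅ Z
Ȟ^1 = (5 − 0) − 4 = 1, so Ȟ^1 ≅ Z
Ȟ^2 = (0 − 0) − 0 = 0, so Ȟ^2 ≅ 0

Ȟ^0 ≅ Z, Ȟ^1 ≅ Z, Ȟ^2 ≅ 0


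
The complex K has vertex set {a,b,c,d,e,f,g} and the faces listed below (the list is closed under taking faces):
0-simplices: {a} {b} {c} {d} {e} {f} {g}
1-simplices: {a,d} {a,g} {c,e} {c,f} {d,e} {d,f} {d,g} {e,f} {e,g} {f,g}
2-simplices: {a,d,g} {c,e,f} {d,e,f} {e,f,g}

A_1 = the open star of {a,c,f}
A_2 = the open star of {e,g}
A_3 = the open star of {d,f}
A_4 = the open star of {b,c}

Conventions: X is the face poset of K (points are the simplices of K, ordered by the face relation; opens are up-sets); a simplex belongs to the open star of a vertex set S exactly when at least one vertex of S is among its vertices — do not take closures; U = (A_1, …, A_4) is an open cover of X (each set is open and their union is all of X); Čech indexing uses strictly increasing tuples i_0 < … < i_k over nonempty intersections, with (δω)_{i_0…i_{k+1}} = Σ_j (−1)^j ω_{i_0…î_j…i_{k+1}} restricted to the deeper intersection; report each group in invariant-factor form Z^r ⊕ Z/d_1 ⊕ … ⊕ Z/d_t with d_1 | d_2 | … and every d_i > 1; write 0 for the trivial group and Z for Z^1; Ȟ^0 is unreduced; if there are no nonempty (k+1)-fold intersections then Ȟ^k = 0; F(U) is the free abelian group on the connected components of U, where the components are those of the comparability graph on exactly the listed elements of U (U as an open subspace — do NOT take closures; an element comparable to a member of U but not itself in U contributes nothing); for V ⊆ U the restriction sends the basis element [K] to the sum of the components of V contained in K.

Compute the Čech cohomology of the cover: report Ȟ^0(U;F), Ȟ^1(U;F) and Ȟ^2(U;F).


cover nerve:
  A1={{a},{c},{f},{a,d},{a,g},{c,e},{c,f},{d,f},{e,f},{f,g},{a,d,g},{c,e,f},{d,e,f},{e,f,g}} A2={{e},{g},{a,g},{c,e},{d,e},{d,g},{e,f},{e,g},{f,g},{a,d,g},{c,e,f},{d,e,f},{e,f,g}} A3={{d},{f},{a,d},{c,f},{d,e},{d,f},{d,g},{e,f},{f,g},{a,d,g},{c,e,f},{d,e,f},{e,f,g}} A4={{b},{c},{c,e},{c,f},{c,e,f}}
  A12={{a,g},{c,e},{e,f},{f,g},{a,d,g},{c,e,f},{d,e,f},{e,f,g}} A13={{f},{a,d},{c,f},{d,f},{e,f},{f,g},{a,d,g},{c,e,f},{d,e,f},{e,f,g}} A14={{c},{c,e},{c,f},{c,e,f}} A23={{d,e},{d,g},{e,f},{f,g},{a,d,g},{c,e,f},{d,e,f},{e,f,g}} A24={{c,e},{c,e,f}} A34={{c,f},{c,e,f}}
  A123={{e,f},{f,g},{a,d,g},{c,e,f},{d,e,f},{e,f,g}} A124={{c,e},{c,e,f}} A134={{c,f},{c,e,f}} A234={{c,e,f}}
  A1234={{c,e,f}}
components per intersection:
  A1: {{a},{a,d},{a,g},{a,d,g}} {{c},{f},{c,e},{c,f},{d,f},{e,f},{f,g},{c,e,f},{d,e,f},{e,f,g}}
  A2: {{e},{g},{a,g},{c,e},{d,e},{d,g},{e,f},{e,g},{f,g},{a,d,g},{c,e,f},{d,e,f},{e,f,g}}
  A3: {{d},{f},{a,d},{c,f},{d,e},{d,f},{d,g},{e,f},{f,g},{a,d,g},{c,e,f},{d,e,f},{e,f,g}}
  A4: {{b}} {{c},{c,e},{c,f},{c,e,f}}
  A12: {{a,g},{a,d,g}} {{c,e},{e,f},{f,g},{c,e,f},{d,e,f},{e,f,g}}
  A13: {{f},{c,f},{d,f},{e,f},{f,g},{c,e,f},{d,e,f},{e,f,g}} {{a,d},{a,d,g}}
  A14: {{c},{c,e},{c,f},{c,e,f}}
  A23: {{d,e},{e,f},{f,g},{c,e,f},{d,e,f},{e,f,g}} {{d,g},{a,d,g}}
  A24: {{c,e},{c,e,f}}
  A34: {{c,f},{c,e,f}}
  A123: {{e,f},{f,g},{c,e,f},{d,e,f},{e,f,g}} {{a,d,g}}
  A124: {{c,e},{c,e,f}}
  A134: {{c,f},{c,e,f}}
  A234: {{c,e,f}}
  A1234: {{c,e,f}}
C dims 6,9,5,1; δ0: rk 4, SNF 1^4; δ1: rk 4, SNF 1^4; δ2: rk 1, SNF 1^1
Ȟ^0: (6−4)−0=2 ⇒ Z^2
Ȟ^1: (9−4)−4=1 ⇒ Z
Ȟ^2: (5−1)−4=0 ⇒ 0

Ȟ^0 = Z^2; Ȟ^1 = Z; Ȟ^2 = 0


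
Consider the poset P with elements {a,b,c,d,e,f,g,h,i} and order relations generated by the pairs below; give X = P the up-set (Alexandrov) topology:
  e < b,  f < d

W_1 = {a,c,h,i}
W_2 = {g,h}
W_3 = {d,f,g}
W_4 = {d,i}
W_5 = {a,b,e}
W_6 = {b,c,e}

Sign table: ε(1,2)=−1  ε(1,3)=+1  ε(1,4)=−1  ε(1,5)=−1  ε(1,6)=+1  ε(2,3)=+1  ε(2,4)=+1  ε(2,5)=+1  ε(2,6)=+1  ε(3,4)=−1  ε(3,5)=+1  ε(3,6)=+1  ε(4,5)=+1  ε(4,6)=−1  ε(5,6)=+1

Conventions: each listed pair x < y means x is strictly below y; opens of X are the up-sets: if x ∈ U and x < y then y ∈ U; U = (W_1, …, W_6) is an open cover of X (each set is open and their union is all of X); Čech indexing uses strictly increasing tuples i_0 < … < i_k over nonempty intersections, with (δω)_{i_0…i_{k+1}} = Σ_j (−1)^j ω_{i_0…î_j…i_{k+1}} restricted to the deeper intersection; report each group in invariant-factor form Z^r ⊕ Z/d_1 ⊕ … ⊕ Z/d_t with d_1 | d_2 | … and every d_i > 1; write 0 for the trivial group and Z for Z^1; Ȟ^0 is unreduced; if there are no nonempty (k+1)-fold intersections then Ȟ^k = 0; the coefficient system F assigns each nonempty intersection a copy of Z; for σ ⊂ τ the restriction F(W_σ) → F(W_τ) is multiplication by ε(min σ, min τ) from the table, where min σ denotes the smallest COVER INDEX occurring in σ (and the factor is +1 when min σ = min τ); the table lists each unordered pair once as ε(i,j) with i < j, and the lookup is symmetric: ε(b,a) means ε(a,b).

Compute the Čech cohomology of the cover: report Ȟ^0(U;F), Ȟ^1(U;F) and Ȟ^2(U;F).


Ȟ^0 ≅ 0; Ȟ^1 ≅ Z ⊕ Z/2; Ȟ^2 ≅ 0

nonempty intersections:
  W12={h} W14={i} W15={a} W16={c} W23={g} W34={d} W56={b,e}
C dims 6,7; δ0: rk 6, SNF 1^5·2
Ȟ^0: (6−6)−0=0 ⇒ 0
Ȟ^1: (7−0)−6=1 plus torsion [2] ⇒ Z ⊕ Z/2
Ȟ^2: (0−0)−0=0 ⇒ 0


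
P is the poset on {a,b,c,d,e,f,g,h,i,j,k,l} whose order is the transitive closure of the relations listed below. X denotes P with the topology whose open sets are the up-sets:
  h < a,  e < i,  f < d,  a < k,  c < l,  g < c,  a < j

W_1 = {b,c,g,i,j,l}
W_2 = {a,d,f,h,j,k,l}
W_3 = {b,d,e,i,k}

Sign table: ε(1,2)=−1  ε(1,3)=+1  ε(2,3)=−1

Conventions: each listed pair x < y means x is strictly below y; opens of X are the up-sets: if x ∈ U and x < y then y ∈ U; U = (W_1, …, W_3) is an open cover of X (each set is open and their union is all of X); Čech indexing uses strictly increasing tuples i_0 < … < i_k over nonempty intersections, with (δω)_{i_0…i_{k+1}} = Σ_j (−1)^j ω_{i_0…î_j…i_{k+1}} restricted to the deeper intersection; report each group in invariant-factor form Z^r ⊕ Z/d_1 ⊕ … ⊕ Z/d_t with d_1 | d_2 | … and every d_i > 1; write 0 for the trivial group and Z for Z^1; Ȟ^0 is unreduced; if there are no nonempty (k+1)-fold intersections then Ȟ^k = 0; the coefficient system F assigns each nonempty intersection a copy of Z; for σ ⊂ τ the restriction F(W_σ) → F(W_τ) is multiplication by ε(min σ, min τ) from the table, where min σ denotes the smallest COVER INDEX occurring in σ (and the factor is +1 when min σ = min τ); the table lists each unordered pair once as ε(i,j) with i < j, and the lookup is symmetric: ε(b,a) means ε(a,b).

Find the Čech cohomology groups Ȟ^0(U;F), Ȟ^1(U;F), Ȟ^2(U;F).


nerve simplices:
  W12={j,l} W13={b,i} W23={d,k}
C dims 3,3; δ0: rk 2, SNF 1^2
degree 0: 3−2−0 = 1 → Ȟ^0 ≅ Z
degree 1: 3−0−2 = 1 → Ȟ^1 ≅ Z
degree 2: 0−0−0 = 0 → Ȟ^2 ≅ 0

Ȟ^0 = Z, Ȟ^1 = Z, Ȟ^2 = 0


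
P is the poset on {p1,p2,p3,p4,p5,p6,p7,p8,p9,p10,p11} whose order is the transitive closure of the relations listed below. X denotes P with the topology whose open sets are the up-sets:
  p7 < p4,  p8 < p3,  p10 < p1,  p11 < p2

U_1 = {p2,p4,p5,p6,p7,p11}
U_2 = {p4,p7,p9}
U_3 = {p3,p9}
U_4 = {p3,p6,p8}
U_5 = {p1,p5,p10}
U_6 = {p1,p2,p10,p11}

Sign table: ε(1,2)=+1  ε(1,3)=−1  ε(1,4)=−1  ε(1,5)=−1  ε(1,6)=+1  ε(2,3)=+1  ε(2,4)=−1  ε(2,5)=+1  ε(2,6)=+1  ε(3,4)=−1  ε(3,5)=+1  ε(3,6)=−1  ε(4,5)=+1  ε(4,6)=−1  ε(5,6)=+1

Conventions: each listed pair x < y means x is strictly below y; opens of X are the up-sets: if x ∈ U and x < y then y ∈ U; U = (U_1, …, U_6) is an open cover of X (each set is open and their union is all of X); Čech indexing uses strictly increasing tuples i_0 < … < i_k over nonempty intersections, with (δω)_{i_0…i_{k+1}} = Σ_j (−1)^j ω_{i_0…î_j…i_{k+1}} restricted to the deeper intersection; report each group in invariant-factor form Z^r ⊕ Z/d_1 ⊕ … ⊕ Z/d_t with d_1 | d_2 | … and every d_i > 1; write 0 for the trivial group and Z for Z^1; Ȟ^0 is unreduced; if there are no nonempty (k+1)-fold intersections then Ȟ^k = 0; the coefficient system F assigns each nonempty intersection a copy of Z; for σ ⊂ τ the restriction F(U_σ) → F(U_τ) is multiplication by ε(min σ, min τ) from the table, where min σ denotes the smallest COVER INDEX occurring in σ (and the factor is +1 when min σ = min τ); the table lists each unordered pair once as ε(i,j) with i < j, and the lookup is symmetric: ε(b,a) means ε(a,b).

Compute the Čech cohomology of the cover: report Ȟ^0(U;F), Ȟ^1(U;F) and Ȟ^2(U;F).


nerve simplices:
  U12={p4,p7} U14={p6} U15={p5} U16={p2,p11} U23={p9} U34={p3} U56={p1,p10}
C dims 6,7; δ0: rk 6, SNF 1^5·2
degree 0: 6−6−0 = 0 → Ȟ^0 ≅ 0
degree 1: 7−0−6 = 1 plus torsion [2] → Ȟ^1 ≅ Z ⊕ Z/2
degree 2: 0−0−0 = 0 → Ȟ^2 ≅ 0

Ȟ^0(U;F) ≅ 0; Ȟ^1(U;F) ≅ Z ⊕ Z/2; Ȟ^2(U;F) ≅ 0
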